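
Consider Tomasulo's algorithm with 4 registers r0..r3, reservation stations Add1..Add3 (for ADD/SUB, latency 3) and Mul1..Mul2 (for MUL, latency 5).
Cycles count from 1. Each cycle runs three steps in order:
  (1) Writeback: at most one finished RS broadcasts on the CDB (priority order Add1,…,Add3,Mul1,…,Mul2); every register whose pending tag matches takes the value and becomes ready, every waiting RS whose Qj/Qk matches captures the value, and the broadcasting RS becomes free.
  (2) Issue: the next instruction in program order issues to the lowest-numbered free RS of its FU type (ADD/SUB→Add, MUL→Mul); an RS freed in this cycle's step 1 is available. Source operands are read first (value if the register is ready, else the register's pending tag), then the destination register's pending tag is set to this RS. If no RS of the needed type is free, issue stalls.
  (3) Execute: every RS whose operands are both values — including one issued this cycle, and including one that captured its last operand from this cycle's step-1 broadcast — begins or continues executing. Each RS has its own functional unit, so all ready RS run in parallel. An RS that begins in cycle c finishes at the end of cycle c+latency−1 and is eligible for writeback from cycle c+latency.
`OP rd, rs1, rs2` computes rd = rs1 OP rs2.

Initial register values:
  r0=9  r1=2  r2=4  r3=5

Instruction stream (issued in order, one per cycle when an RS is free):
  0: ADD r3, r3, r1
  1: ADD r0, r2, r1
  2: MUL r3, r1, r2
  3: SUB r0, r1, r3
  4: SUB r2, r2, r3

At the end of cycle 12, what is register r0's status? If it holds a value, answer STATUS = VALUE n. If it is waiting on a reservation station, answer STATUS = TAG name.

  c1: issue ADD r3<-Add1  regs: r0:9,r1:2,r2:4,r3:Add1
  c2: issue ADD r0<-Add2  regs: r0:Add2,r1:2,r2:4,r3:Add1
  c3: issue MUL r3<-Mul1  regs: r0:Add2,r1:2,r2:4,r3:Mul1
  c4: CDB Add1=7; issue SUB r0<-Add1  regs: r0:Add1,r1:2,r2:4,r3:Mul1
  c5: CDB Add2=6; issue SUB r2<-Add2  regs: r0:Add1,r1:2,r2:Add2,r3:Mul1
  c6: -  regs: r0:Add1,r1:2,r2:Add2,r3:Mul1
  c7: -  regs: r0:Add1,r1:2,r2:Add2,r3:Mul1
  c8: CDB Mul1=8  regs: r0:Add1,r1:2,r2:Add2,r3:8
  c9: -  regs: r0:Add1,r1:2,r2:Add2,r3:8
  c10: -  regs: r0:Add1,r1:2,r2:Add2,r3:8
  c11: CDB Add1=-6  regs: r0:-6,r1:2,r2:Add2,r3:8
  c12: CDB Add2=-4  regs: r0:-6,r1:2,r2:-4,r3:8

STATUS = VALUE -6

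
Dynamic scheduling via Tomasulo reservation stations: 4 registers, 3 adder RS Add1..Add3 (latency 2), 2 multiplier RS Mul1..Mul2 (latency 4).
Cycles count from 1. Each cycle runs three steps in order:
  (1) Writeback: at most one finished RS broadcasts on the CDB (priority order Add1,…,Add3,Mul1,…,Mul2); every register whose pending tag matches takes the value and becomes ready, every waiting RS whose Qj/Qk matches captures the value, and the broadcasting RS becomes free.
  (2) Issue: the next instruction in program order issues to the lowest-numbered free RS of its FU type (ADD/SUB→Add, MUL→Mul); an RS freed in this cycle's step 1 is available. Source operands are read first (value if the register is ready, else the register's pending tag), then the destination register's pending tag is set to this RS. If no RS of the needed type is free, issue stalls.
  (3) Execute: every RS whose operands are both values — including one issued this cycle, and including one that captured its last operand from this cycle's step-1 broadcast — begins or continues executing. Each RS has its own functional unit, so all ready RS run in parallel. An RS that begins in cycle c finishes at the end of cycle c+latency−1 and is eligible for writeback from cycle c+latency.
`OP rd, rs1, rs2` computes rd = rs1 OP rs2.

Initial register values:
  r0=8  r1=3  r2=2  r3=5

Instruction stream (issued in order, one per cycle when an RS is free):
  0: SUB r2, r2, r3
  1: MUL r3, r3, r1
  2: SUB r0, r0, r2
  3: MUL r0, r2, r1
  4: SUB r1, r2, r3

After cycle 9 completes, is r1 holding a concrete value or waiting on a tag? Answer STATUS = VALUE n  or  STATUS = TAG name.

STATUS = VALUE -18

  c1: issue SUB r2<-Add1  regs: r0:8,r1:3,r2:Add1,r3:5
  c2: issue MUL r3<-Mul1  regs: r0:8,r1:3,r2:Add1,r3:Mul1
  c3: CDB Add1=-3; issue SUB r0<-Add1  regs: r0:Add1,r1:3,r2:-3,r3:Mul1
  c4: issue MUL r0<-Mul2  regs: r0:Mul2,r1:3,r2:-3,r3:Mul1
  c5: CDB Add1=11; issue SUB r1<-Add1  regs: r0:Mul2,r1:Add1,r2:-3,r3:Mul1
  c6: CDB Mul1=15  regs: r0:Mul2,r1:Add1,r2:-3,r3:15
  c7: -  regs: r0:Mul2,r1:Add1,r2:-3,r3:15
  c8: CDB Add1=-18  regs: r0:Mul2,r1:-18,r2:-3,r3:15
  c9: CDB Mul2=-9  regs: r0:-9,r1:-18,r2:-3,r3:15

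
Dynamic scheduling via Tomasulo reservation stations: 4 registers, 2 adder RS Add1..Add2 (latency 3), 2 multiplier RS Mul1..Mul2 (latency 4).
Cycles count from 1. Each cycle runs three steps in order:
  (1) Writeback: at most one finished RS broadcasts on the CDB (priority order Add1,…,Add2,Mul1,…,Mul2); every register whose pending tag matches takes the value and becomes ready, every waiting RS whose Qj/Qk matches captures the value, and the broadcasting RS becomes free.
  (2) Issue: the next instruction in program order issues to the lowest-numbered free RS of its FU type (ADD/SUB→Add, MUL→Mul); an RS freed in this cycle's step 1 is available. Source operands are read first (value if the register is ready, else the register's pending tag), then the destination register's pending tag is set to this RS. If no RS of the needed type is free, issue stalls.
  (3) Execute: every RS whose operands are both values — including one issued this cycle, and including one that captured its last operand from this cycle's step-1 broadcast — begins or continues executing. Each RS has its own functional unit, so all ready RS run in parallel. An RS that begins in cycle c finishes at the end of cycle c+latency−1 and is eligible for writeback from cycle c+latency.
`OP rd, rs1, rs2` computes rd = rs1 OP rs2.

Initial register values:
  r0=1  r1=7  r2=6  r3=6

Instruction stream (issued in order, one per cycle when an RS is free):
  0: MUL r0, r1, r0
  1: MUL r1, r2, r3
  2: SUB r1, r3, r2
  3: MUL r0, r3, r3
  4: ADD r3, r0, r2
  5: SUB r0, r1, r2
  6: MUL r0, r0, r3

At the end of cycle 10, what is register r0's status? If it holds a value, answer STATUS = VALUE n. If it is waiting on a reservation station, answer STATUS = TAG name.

c1: issue MUL r0<-Mul1 | r0:Mul1,r1:7,r2:6,r3:6
c2: issue MUL r1<-Mul2 | r0:Mul1,r1:Mul2,r2:6,r3:6
c3: issue SUB r1<-Add1 | r0:Mul1,r1:Add1,r2:6,r3:6
c4: stall | r0:Mul1,r1:Add1,r2:6,r3:6
c5: CDB Mul1=7; issue MUL r0<-Mul1 | r0:Mul1,r1:Add1,r2:6,r3:6
c6: CDB Add1=0; issue ADD r3<-Add1 | r0:Mul1,r1:0,r2:6,r3:Add1
c7: CDB Mul2=36; issue SUB r0<-Add2 | r0:Add2,r1:0,r2:6,r3:Add1
c8: issue MUL r0<-Mul2 | r0:Mul2,r1:0,r2:6,r3:Add1
c9: CDB Mul1=36 | r0:Mul2,r1:0,r2:6,r3:Add1
c10: CDB Add2=-6 | r0:Mul2,r1:0,r2:6,r3:Add1

STATUS = TAG Mul2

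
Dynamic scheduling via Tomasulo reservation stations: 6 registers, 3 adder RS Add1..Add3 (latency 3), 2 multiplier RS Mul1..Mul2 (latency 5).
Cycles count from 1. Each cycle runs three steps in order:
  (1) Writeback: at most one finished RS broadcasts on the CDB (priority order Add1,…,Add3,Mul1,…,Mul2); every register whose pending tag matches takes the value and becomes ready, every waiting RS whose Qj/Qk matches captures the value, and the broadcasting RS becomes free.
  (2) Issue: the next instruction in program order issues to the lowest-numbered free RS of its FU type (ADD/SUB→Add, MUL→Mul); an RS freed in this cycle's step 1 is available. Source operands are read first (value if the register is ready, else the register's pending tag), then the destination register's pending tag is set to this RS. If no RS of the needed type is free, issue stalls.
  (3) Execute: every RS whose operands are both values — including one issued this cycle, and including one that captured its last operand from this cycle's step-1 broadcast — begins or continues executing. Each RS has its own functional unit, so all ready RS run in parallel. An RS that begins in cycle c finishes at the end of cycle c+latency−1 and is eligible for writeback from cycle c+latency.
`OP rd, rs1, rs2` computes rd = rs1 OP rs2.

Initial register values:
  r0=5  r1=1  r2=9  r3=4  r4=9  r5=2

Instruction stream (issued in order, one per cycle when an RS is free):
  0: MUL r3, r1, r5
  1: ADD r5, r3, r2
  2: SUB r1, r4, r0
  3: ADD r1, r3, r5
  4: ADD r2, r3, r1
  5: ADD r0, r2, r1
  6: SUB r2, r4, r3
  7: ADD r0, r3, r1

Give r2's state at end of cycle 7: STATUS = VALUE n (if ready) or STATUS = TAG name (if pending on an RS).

c1: issue MUL r3<-Mul1 | r0:5,r1:1,r2:9,r3:Mul1,r4:9,r5:2
c2: issue ADD r5<-Add1 | r0:5,r1:1,r2:9,r3:Mul1,r4:9,r5:Add1
c3: issue SUB r1<-Add2 | r0:5,r1:Add2,r2:9,r3:Mul1,r4:9,r5:Add1
c4: issue ADD r1<-Add3 | r0:5,r1:Add3,r2:9,r3:Mul1,r4:9,r5:Add1
c5: stall | r0:5,r1:Add3,r2:9,r3:Mul1,r4:9,r5:Add1
c6: CDB Add2=4; issue ADD r2<-Add2 | r0:5,r1:Add3,r2:Add2,r3:Mul1,r4:9,r5:Add1
c7: CDB Mul1=2; stall | r0:5,r1:Add3,r2:Add2,r3:2,r4:9,r5:Add1

STATUS = TAG Add2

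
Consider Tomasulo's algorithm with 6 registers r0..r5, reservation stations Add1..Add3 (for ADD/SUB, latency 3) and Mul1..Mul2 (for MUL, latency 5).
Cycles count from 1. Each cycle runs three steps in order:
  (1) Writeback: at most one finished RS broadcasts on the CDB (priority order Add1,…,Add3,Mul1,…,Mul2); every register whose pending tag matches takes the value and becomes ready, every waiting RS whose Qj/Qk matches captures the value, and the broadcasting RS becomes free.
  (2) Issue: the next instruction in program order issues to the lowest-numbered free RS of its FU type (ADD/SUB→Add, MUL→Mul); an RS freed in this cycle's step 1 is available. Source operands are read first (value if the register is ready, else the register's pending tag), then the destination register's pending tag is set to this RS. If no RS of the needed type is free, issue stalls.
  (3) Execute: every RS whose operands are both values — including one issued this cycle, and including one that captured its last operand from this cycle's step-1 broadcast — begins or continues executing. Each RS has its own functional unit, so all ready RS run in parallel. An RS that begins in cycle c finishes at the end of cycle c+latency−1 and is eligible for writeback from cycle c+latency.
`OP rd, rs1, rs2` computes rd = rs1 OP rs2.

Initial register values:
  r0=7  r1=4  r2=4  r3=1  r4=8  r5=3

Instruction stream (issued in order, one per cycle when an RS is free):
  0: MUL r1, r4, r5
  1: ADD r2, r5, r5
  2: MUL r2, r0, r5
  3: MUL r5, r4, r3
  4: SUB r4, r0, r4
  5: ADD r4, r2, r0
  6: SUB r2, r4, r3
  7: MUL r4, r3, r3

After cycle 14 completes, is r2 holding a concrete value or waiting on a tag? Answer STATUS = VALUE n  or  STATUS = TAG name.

STATUS = VALUE 27

cycle 1: issue MUL r1<-Mul1 // r0:7,r1:Mul1,r2:4,r3:1,r4:8,r5:3
cycle 2: issue ADD r2<-Add1 // r0:7,r1:Mul1,r2:Add1,r3:1,r4:8,r5:3
cycle 3: issue MUL r2<-Mul2 // r0:7,r1:Mul1,r2:Mul2,r3:1,r4:8,r5:3
cycle 4: stall // r0:7,r1:Mul1,r2:Mul2,r3:1,r4:8,r5:3
cycle 5: CDB Add1=6; stall // r0:7,r1:Mul1,r2:Mul2,r3:1,r4:8,r5:3
cycle 6: CDB Mul1=24; issue MUL r5<-Mul1 // r0:7,r1:24,r2:Mul2,r3:1,r4:8,r5:Mul1
cycle 7: issue SUB r4<-Add1 // r0:7,r1:24,r2:Mul2,r3:1,r4:Add1,r5:Mul1
cycle 8: CDB Mul2=21; issue ADD r4<-Add2 // r0:7,r1:24,r2:21,r3:1,r4:Add2,r5:Mul1
cycle 9: issue SUB r2<-Add3 // r0:7,r1:24,r2:Add3,r3:1,r4:Add2,r5:Mul1
cycle 10: CDB Add1=-1; issue MUL r4<-Mul2 // r0:7,r1:24,r2:Add3,r3:1,r4:Mul2,r5:Mul1
cycle 11: CDB Add2=28 // r0:7,r1:24,r2:Add3,r3:1,r4:Mul2,r5:Mul1
cycle 12: CDB Mul1=8 // r0:7,r1:24,r2:Add3,r3:1,r4:Mul2,r5:8
cycle 13: - // r0:7,r1:24,r2:Add3,r3:1,r4:Mul2,r5:8
cycle 14: CDB Add3=27 // r0:7,r1:24,r2:27,r3:1,r4:Mul2,r5:8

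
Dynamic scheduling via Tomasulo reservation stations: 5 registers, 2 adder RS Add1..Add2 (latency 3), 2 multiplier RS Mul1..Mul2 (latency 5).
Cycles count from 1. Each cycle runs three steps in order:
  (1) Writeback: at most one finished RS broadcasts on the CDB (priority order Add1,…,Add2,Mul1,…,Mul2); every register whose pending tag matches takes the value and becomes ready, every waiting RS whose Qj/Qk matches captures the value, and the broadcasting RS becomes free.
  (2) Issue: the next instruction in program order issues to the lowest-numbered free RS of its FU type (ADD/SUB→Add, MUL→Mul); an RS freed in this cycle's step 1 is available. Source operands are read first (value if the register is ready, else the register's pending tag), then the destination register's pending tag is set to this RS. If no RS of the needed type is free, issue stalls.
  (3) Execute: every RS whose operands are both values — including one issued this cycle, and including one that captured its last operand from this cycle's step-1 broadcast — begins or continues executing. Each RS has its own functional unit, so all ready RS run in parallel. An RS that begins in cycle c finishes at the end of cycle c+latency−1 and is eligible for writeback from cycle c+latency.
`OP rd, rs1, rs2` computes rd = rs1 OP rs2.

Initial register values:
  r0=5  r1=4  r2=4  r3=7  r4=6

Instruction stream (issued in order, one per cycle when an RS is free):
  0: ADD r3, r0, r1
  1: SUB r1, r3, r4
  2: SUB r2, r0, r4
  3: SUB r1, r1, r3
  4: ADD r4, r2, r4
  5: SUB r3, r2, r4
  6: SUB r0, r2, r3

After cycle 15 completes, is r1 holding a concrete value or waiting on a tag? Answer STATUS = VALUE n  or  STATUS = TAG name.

c1: issue ADD r3<-Add1 | r0:5,r1:4,r2:4,r3:Add1,r4:6
c2: issue SUB r1<-Add2 | r0:5,r1:Add2,r2:4,r3:Add1,r4:6
c3: stall | r0:5,r1:Add2,r2:4,r3:Add1,r4:6
c4: CDB Add1=9; issue SUB r2<-Add1 | r0:5,r1:Add2,r2:Add1,r3:9,r4:6
c5: stall | r0:5,r1:Add2,r2:Add1,r3:9,r4:6
c6: stall | r0:5,r1:Add2,r2:Add1,r3:9,r4:6
c7: CDB Add1=-1; issue SUB r1<-Add1 | r0:5,r1:Add1,r2:-1,r3:9,r4:6
c8: CDB Add2=3; issue ADD r4<-Add2 | r0:5,r1:Add1,r2:-1,r3:9,r4:Add2
c9: stall | r0:5,r1:Add1,r2:-1,r3:9,r4:Add2
c10: stall | r0:5,r1:Add1,r2:-1,r3:9,r4:Add2
c11: CDB Add1=-6; issue SUB r3<-Add1 | r0:5,r1:-6,r2:-1,r3:Add1,r4:Add2
c12: CDB Add2=5; issue SUB r0<-Add2 | r0:Add2,r1:-6,r2:-1,r3:Add1,r4:5
c13: - | r0:Add2,r1:-6,r2:-1,r3:Add1,r4:5
c14: - | r0:Add2,r1:-6,r2:-1,r3:Add1,r4:5
c15: CDB Add1=-6 | r0:Add2,r1:-6,r2:-1,r3:-6,r4:5

STATUS = VALUE -6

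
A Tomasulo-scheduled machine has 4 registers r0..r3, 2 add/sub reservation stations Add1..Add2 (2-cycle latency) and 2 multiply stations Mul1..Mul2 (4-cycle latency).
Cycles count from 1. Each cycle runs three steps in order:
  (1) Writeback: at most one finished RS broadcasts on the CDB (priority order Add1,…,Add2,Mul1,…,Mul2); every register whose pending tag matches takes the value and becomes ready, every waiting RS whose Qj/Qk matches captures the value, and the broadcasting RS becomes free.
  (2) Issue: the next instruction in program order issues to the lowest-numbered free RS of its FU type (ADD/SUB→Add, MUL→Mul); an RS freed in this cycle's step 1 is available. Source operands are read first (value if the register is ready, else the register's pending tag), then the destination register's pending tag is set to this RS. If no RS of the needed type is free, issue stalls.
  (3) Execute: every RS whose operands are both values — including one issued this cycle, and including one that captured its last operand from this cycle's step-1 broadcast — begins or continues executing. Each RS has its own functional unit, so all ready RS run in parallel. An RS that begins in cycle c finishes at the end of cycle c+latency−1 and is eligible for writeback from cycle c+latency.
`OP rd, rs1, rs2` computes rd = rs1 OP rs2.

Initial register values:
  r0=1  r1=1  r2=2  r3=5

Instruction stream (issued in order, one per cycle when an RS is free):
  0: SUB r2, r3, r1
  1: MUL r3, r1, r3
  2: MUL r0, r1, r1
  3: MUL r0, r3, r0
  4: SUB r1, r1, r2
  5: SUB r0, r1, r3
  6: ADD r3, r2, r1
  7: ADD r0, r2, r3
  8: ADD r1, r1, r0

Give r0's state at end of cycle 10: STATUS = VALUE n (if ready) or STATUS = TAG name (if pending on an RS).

  c1: issue SUB r2<-Add1  regs: r0:1,r1:1,r2:Add1,r3:5
  c2: issue MUL r3<-Mul1  regs: r0:1,r1:1,r2:Add1,r3:Mul1
  c3: CDB Add1=4; issue MUL r0<-Mul2  regs: r0:Mul2,r1:1,r2:4,r3:Mul1
  c4: stall  regs: r0:Mul2,r1:1,r2:4,r3:Mul1
  c5: stall  regs: r0:Mul2,r1:1,r2:4,r3:Mul1
  c6: CDB Mul1=5; issue MUL r0<-Mul1  regs: r0:Mul1,r1:1,r2:4,r3:5
  c7: CDB Mul2=1; issue SUB r1<-Add1  regs: r0:Mul1,r1:Add1,r2:4,r3:5
  c8: issue SUB r0<-Add2  regs: r0:Add2,r1:Add1,r2:4,r3:5
  c9: CDB Add1=-3; issue ADD r3<-Add1  regs: r0:Add2,r1:-3,r2:4,r3:Add1
  c10: stall  regs: r0:Add2,r1:-3,r2:4,r3:Add1

STATUS = TAG Add2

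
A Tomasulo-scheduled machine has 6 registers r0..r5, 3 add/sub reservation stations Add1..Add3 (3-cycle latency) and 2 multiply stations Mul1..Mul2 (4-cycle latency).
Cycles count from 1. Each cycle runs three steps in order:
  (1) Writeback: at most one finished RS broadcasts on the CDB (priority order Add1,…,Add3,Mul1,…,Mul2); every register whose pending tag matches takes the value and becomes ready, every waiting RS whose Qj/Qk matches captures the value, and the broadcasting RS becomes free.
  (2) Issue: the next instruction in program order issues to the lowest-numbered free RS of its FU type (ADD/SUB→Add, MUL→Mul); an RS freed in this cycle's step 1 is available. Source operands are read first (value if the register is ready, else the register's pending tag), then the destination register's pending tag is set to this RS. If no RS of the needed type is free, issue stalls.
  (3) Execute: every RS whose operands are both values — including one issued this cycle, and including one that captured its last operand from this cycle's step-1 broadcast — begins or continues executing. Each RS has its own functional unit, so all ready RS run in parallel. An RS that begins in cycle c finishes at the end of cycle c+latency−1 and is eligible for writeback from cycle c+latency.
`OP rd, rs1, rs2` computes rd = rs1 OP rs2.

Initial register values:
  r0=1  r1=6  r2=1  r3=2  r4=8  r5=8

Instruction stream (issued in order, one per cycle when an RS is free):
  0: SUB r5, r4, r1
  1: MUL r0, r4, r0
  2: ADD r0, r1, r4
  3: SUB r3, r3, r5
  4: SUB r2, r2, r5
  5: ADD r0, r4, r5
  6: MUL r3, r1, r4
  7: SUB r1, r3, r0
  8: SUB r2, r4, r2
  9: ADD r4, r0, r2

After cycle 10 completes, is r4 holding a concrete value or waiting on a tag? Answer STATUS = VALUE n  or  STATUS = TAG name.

STATUS = TAG Add3

cycle 1: issue SUB r5<-Add1 // r0:1,r1:6,r2:1,r3:2,r4:8,r5:Add1
cycle 2: issue MUL r0<-Mul1 // r0:Mul1,r1:6,r2:1,r3:2,r4:8,r5:Add1
cycle 3: issue ADD r0<-Add2 // r0:Add2,r1:6,r2:1,r3:2,r4:8,r5:Add1
cycle 4: CDB Add1=2; issue SUB r3<-Add1 // r0:Add2,r1:6,r2:1,r3:Add1,r4:8,r5:2
cycle 5: issue SUB r2<-Add3 // r0:Add2,r1:6,r2:Add3,r3:Add1,r4:8,r5:2
cycle 6: CDB Add2=14; issue ADD r0<-Add2 // r0:Add2,r1:6,r2:Add3,r3:Add1,r4:8,r5:2
cycle 7: CDB Add1=0; issue MUL r3<-Mul2 // r0:Add2,r1:6,r2:Add3,r3:Mul2,r4:8,r5:2
cycle 8: CDB Add3=-1; issue SUB r1<-Add1 // r0:Add2,r1:Add1,r2:-1,r3:Mul2,r4:8,r5:2
cycle 9: CDB Add2=10; issue SUB r2<-Add2 // r0:10,r1:Add1,r2:Add2,r3:Mul2,r4:8,r5:2
cycle 10: CDB Mul1=8; issue ADD r4<-Add3 // r0:10,r1:Add1,r2:Add2,r3:Mul2,r4:Add3,r5:2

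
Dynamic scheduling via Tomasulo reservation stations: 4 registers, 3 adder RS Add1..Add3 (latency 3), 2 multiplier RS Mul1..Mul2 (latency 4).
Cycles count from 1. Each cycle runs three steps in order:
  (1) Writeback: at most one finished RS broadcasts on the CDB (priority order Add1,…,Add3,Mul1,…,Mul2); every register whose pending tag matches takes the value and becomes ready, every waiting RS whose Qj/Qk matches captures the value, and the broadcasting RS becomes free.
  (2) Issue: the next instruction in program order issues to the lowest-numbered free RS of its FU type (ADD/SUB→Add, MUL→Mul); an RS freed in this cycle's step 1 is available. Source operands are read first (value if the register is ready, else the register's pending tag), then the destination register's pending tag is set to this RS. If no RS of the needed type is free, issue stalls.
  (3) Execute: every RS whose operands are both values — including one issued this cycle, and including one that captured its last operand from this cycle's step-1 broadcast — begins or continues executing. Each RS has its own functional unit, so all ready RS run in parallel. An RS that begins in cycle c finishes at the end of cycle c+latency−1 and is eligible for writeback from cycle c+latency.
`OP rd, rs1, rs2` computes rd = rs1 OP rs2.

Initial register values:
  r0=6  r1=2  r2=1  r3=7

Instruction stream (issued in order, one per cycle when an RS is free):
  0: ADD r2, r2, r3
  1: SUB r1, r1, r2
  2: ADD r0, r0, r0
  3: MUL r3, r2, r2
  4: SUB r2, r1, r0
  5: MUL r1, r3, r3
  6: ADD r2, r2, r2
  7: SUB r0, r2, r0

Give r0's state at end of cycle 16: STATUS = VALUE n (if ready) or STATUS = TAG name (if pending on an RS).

  c1: issue ADD r2<-Add1  regs: r0:6,r1:2,r2:Add1,r3:7
  c2: issue SUB r1<-Add2  regs: r0:6,r1:Add2,r2:Add1,r3:7
  c3: issue ADD r0<-Add3  regs: r0:Add3,r1:Add2,r2:Add1,r3:7
  c4: CDB Add1=8; issue MUL r3<-Mul1  regs: r0:Add3,r1:Add2,r2:8,r3:Mul1
  c5: issue SUB r2<-Add1  regs: r0:Add3,r1:Add2,r2:Add1,r3:Mul1
  c6: CDB Add3=12; issue MUL r1<-Mul2  regs: r0:12,r1:Mul2,r2:Add1,r3:Mul1
  c7: CDB Add2=-6; issue ADD r2<-Add2  regs: r0:12,r1:Mul2,r2:Add2,r3:Mul1
  c8: CDB Mul1=64; issue SUB r0<-Add3  regs: r0:Add3,r1:Mul2,r2:Add2,r3:64
  c9: -  regs: r0:Add3,r1:Mul2,r2:Add2,r3:64
  c10: CDB Add1=-18  regs: r0:Add3,r1:Mul2,r2:Add2,r3:64
  c11: -  regs: r0:Add3,r1:Mul2,r2:Add2,r3:64
  c12: CDB Mul2=4096  regs: r0:Add3,r1:4096,r2:Add2,r3:64
  c13: CDB Add2=-36  regs: r0:Add3,r1:4096,r2:-36,r3:64
  c14: -  regs: r0:Add3,r1:4096,r2:-36,r3:64
  c15: -  regs: r0:Add3,r1:4096,r2:-36,r3:64
  c16: CDB Add3=-48  regs: r0:-48,r1:4096,r2:-36,r3:64

STATUS = VALUE -48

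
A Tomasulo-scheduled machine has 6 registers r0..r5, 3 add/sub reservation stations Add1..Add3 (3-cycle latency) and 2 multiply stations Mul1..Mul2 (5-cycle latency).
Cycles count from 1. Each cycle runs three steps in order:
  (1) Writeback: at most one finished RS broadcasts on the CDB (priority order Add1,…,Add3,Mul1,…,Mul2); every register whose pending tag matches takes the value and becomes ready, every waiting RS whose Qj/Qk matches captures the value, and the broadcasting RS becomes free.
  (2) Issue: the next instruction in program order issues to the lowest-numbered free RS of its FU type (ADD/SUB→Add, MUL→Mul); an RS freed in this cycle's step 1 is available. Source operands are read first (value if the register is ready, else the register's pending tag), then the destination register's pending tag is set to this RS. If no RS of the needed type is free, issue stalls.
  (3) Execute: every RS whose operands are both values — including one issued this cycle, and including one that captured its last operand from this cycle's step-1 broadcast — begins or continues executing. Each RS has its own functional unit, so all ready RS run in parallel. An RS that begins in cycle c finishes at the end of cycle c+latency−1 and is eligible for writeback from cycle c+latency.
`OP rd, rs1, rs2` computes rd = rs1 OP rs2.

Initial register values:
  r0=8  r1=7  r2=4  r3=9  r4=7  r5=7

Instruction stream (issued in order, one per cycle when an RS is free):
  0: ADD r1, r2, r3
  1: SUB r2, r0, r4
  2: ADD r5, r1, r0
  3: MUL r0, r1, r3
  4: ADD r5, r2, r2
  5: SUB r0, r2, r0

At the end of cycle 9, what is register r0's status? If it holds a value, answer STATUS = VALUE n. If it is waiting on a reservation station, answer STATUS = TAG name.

STATUS = TAG Add2

  c1: issue ADD r1<-Add1  regs: r0:8,r1:Add1,r2:4,r3:9,r4:7,r5:7
  c2: issue SUB r2<-Add2  regs: r0:8,r1:Add1,r2:Add2,r3:9,r4:7,r5:7
  c3: issue ADD r5<-Add3  regs: r0:8,r1:Add1,r2:Add2,r3:9,r4:7,r5:Add3
  c4: CDB Add1=13; issue MUL r0<-Mul1  regs: r0:Mul1,r1:13,r2:Add2,r3:9,r4:7,r5:Add3
  c5: CDB Add2=1; issue ADD r5<-Add1  regs: r0:Mul1,r1:13,r2:1,r3:9,r4:7,r5:Add1
  c6: issue SUB r0<-Add2  regs: r0:Add2,r1:13,r2:1,r3:9,r4:7,r5:Add1
  c7: CDB Add3=21  regs: r0:Add2,r1:13,r2:1,r3:9,r4:7,r5:Add1
  c8: CDB Add1=2  regs: r0:Add2,r1:13,r2:1,r3:9,r4:7,r5:2
  c9: CDB Mul1=117  regs: r0:Add2,r1:13,r2:1,r3:9,r4:7,r5:2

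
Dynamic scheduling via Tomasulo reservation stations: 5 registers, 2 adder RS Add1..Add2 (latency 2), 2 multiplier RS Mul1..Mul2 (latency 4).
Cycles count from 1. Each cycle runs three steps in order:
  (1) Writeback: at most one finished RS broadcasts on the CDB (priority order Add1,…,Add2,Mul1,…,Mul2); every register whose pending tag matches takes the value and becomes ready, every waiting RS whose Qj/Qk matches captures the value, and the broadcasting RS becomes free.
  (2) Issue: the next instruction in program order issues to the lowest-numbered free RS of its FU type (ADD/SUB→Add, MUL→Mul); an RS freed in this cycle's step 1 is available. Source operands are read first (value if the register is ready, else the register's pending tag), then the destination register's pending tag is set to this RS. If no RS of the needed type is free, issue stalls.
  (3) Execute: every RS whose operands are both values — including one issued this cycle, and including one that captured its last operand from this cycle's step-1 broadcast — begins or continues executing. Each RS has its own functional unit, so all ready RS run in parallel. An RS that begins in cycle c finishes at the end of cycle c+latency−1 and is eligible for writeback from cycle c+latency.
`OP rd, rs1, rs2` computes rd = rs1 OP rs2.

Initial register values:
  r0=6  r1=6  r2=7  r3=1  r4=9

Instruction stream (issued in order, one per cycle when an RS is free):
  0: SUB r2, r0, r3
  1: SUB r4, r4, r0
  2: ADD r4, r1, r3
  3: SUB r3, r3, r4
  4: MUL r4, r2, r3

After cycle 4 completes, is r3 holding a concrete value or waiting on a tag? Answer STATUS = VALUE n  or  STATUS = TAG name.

  c1: issue SUB r2<-Add1  regs: r0:6,r1:6,r2:Add1,r3:1,r4:9
  c2: issue SUB r4<-Add2  regs: r0:6,r1:6,r2:Add1,r3:1,r4:Add2
  c3: CDB Add1=5; issue ADD r4<-Add1  regs: r0:6,r1:6,r2:5,r3:1,r4:Add1
  c4: CDB Add2=3; issue SUB r3<-Add2  regs: r0:6,r1:6,r2:5,r3:Add2,r4:Add1

STATUS = TAG Add2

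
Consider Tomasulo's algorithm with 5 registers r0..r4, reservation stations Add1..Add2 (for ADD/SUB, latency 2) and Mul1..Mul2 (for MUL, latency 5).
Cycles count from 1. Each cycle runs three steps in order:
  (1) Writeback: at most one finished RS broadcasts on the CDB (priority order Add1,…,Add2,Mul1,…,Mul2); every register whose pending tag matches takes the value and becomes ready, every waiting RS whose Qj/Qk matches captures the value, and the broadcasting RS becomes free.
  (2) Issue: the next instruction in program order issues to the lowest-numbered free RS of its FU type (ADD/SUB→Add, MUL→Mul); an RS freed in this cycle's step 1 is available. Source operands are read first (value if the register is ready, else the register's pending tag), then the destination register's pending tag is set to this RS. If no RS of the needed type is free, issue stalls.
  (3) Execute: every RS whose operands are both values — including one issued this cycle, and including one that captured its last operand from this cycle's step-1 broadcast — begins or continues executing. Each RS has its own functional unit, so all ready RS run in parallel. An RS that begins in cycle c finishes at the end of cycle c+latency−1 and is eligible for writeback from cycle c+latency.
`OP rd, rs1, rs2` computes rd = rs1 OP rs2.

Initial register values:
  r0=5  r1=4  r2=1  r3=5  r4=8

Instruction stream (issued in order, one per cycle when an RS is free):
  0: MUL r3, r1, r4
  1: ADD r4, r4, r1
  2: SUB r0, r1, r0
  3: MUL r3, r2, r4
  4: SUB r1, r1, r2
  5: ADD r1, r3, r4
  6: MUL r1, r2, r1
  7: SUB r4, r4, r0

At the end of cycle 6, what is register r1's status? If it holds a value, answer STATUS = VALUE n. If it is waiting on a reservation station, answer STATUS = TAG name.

STATUS = TAG Add2

cycle 1: issue MUL r3<-Mul1 // r0:5,r1:4,r2:1,r3:Mul1,r4:8
cycle 2: issue ADD r4<-Add1 // r0:5,r1:4,r2:1,r3:Mul1,r4:Add1
cycle 3: issue SUB r0<-Add2 // r0:Add2,r1:4,r2:1,r3:Mul1,r4:Add1
cycle 4: CDB Add1=12; issue MUL r3<-Mul2 // r0:Add2,r1:4,r2:1,r3:Mul2,r4:12
cycle 5: CDB Add2=-1; issue SUB r1<-Add1 // r0:-1,r1:Add1,r2:1,r3:Mul2,r4:12
cycle 6: CDB Mul1=32; issue ADD r1<-Add2 // r0:-1,r1:Add2,r2:1,r3:Mul2,r4:12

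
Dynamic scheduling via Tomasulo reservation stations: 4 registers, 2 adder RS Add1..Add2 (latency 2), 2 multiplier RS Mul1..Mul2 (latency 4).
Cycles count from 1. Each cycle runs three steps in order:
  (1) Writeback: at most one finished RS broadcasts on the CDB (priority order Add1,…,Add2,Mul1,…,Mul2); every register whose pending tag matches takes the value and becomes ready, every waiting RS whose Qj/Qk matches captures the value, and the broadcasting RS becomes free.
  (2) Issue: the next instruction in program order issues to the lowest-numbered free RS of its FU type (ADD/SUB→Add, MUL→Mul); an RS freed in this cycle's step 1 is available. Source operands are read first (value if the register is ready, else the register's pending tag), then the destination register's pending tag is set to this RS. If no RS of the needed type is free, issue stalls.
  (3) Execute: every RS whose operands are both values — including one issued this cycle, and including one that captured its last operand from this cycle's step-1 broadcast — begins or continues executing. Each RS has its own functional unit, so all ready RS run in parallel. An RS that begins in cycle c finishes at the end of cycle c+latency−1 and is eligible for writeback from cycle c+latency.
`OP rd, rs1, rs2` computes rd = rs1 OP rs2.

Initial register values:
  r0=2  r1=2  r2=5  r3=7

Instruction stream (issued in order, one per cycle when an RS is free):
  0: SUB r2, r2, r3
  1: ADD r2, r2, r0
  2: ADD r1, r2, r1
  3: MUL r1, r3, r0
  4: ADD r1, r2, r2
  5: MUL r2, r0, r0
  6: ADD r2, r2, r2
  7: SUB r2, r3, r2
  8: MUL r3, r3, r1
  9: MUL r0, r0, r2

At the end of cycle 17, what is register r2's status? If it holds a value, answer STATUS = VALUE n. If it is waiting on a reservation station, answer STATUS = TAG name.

c1: issue SUB r2<-Add1 | r0:2,r1:2,r2:Add1,r3:7
c2: issue ADD r2<-Add2 | r0:2,r1:2,r2:Add2,r3:7
c3: CDB Add1=-2; issue ADD r1<-Add1 | r0:2,r1:Add1,r2:Add2,r3:7
c4: issue MUL r1<-Mul1 | r0:2,r1:Mul1,r2:Add2,r3:7
c5: CDB Add2=0; issue ADD r1<-Add2 | r0:2,r1:Add2,r2:0,r3:7
c6: issue MUL r2<-Mul2 | r0:2,r1:Add2,r2:Mul2,r3:7
c7: CDB Add1=2; issue ADD r2<-Add1 | r0:2,r1:Add2,r2:Add1,r3:7
c8: CDB Add2=0; issue SUB r2<-Add2 | r0:2,r1:0,r2:Add2,r3:7
c9: CDB Mul1=14; issue MUL r3<-Mul1 | r0:2,r1:0,r2:Add2,r3:Mul1
c10: CDB Mul2=4; issue MUL r0<-Mul2 | r0:Mul2,r1:0,r2:Add2,r3:Mul1
c11: - | r0:Mul2,r1:0,r2:Add2,r3:Mul1
c12: CDB Add1=8 | r0:Mul2,r1:0,r2:Add2,r3:Mul1
c13: CDB Mul1=0 | r0:Mul2,r1:0,r2:Add2,r3:0
c14: CDB Add2=-1 | r0:Mul2,r1:0,r2:-1,r3:0
c15: - | r0:Mul2,r1:0,r2:-1,r3:0
c16: - | r0:Mul2,r1:0,r2:-1,r3:0
c17: - | r0:Mul2,r1:0,r2:-1,r3:0

STATUS = VALUE -1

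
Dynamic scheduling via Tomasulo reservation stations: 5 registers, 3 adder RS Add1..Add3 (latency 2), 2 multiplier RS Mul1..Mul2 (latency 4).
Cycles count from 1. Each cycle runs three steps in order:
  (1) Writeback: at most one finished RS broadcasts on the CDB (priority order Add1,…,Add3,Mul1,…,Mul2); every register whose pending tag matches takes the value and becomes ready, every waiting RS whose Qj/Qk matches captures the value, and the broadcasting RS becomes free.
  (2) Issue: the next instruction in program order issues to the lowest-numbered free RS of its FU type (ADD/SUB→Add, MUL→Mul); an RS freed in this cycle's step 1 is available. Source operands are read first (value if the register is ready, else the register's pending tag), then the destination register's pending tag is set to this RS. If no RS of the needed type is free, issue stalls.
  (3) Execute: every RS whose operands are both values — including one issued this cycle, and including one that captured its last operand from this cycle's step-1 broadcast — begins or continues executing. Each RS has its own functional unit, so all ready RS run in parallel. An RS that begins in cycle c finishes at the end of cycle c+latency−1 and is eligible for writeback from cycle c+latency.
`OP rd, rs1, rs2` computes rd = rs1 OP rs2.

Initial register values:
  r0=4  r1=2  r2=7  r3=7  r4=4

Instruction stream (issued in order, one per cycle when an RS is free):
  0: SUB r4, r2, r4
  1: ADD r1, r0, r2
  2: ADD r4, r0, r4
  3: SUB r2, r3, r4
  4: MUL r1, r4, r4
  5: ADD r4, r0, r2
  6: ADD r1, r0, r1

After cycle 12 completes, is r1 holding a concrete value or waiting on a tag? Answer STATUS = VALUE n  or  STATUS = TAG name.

c1: issue SUB r4<-Add1 | r0:4,r1:2,r2:7,r3:7,r4:Add1
c2: issue ADD r1<-Add2 | r0:4,r1:Add2,r2:7,r3:7,r4:Add1
c3: CDB Add1=3; issue ADD r4<-Add1 | r0:4,r1:Add2,r2:7,r3:7,r4:Add1
c4: CDB Add2=11; issue SUB r2<-Add2 | r0:4,r1:11,r2:Add2,r3:7,r4:Add1
c5: CDB Add1=7; issue MUL r1<-Mul1 | r0:4,r1:Mul1,r2:Add2,r3:7,r4:7
c6: issue ADD r4<-Add1 | r0:4,r1:Mul1,r2:Add2,r3:7,r4:Add1
c7: CDB Add2=0; issue ADD r1<-Add2 | r0:4,r1:Add2,r2:0,r3:7,r4:Add1
c8: - | r0:4,r1:Add2,r2:0,r3:7,r4:Add1
c9: CDB Add1=4 | r0:4,r1:Add2,r2:0,r3:7,r4:4
c10: CDB Mul1=49 | r0:4,r1:Add2,r2:0,r3:7,r4:4
c11: - | r0:4,r1:Add2,r2:0,r3:7,r4:4
c12: CDB Add2=53 | r0:4,r1:53,r2:0,r3:7,r4:4

STATUS = VALUE 53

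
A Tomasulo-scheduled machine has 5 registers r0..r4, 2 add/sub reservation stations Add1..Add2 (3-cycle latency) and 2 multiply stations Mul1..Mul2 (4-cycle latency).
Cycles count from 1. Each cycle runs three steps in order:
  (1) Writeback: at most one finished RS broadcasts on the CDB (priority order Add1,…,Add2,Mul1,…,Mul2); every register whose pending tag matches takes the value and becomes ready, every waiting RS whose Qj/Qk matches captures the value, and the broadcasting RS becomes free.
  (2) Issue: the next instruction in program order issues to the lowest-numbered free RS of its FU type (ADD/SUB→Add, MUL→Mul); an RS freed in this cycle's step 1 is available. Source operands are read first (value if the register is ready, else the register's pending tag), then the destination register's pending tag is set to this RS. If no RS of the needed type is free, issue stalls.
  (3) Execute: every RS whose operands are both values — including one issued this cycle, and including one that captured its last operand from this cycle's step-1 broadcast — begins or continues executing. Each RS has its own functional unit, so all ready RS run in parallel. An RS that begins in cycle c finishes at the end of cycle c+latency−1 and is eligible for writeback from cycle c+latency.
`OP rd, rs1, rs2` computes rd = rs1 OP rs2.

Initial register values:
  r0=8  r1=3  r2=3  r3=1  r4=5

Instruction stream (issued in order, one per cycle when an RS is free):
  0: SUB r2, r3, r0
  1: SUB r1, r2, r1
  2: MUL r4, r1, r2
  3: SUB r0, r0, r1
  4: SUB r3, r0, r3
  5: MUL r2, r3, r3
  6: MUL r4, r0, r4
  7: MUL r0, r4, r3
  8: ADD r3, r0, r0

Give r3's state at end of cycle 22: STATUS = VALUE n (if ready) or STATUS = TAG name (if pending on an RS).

STATUS = VALUE 42840

c1: issue SUB r2<-Add1 | r0:8,r1:3,r2:Add1,r3:1,r4:5
c2: issue SUB r1<-Add2 | r0:8,r1:Add2,r2:Add1,r3:1,r4:5
c3: issue MUL r4<-Mul1 | r0:8,r1:Add2,r2:Add1,r3:1,r4:Mul1
c4: CDB Add1=-7; issue SUB r0<-Add1 | r0:Add1,r1:Add2,r2:-7,r3:1,r4:Mul1
c5: stall | r0:Add1,r1:Add2,r2:-7,r3:1,r4:Mul1
c6: stall | r0:Add1,r1:Add2,r2:-7,r3:1,r4:Mul1
c7: CDB Add2=-10; issue SUB r3<-Add2 | r0:Add1,r1:-10,r2:-7,r3:Add2,r4:Mul1
c8: issue MUL r2<-Mul2 | r0:Add1,r1:-10,r2:Mul2,r3:Add2,r4:Mul1
c9: stall | r0:Add1,r1:-10,r2:Mul2,r3:Add2,r4:Mul1
c10: CDB Add1=18; stall | r0:18,r1:-10,r2:Mul2,r3:Add2,r4:Mul1
c11: CDB Mul1=70; issue MUL r4<-Mul1 | r0:18,r1:-10,r2:Mul2,r3:Add2,r4:Mul1
c12: stall | r0:18,r1:-10,r2:Mul2,r3:Add2,r4:Mul1
c13: CDB Add2=17; stall | r0:18,r1:-10,r2:Mul2,r3:17,r4:Mul1
c14: stall | r0:18,r1:-10,r2:Mul2,r3:17,r4:Mul1
c15: CDB Mul1=1260; issue MUL r0<-Mul1 | r0:Mul1,r1:-10,r2:Mul2,r3:17,r4:1260
c16: issue ADD r3<-Add1 | r0:Mul1,r1:-10,r2:Mul2,r3:Add1,r4:1260
c17: CDB Mul2=289 | r0:Mul1,r1:-10,r2:289,r3:Add1,r4:1260
c18: - | r0:Mul1,r1:-10,r2:289,r3:Add1,r4:1260
c19: CDB Mul1=21420 | r0:21420,r1:-10,r2:289,r3:Add1,r4:1260
c20: - | r0:21420,r1:-10,r2:289,r3:Add1,r4:1260
c21: - | r0:21420,r1:-10,r2:289,r3:Add1,r4:1260
c22: CDB Add1=42840 | r0:21420,r1:-10,r2:289,r3:42840,r4:1260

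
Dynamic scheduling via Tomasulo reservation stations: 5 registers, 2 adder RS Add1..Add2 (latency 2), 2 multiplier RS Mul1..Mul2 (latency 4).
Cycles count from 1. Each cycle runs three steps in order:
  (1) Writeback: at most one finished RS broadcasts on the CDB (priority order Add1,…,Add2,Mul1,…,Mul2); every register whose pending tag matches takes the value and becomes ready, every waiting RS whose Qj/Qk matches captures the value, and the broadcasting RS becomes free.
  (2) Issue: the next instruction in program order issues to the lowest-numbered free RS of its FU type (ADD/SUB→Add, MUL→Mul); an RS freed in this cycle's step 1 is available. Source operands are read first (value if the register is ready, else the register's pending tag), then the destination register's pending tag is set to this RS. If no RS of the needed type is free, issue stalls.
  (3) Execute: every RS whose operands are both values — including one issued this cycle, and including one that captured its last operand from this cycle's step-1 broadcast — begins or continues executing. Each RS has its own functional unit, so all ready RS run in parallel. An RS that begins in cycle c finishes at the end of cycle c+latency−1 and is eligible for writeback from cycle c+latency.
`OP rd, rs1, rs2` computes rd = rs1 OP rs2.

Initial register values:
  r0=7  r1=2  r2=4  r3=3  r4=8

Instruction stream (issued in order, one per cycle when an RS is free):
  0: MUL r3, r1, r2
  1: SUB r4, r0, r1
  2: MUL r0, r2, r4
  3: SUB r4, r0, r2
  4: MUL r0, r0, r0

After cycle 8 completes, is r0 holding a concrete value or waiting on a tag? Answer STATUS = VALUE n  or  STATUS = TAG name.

c1: issue MUL r3<-Mul1 | r0:7,r1:2,r2:4,r3:Mul1,r4:8
c2: issue SUB r4<-Add1 | r0:7,r1:2,r2:4,r3:Mul1,r4:Add1
c3: issue MUL r0<-Mul2 | r0:Mul2,r1:2,r2:4,r3:Mul1,r4:Add1
c4: CDB Add1=5; issue SUB r4<-Add1 | r0:Mul2,r1:2,r2:4,r3:Mul1,r4:Add1
c5: CDB Mul1=8; issue MUL r0<-Mul1 | r0:Mul1,r1:2,r2:4,r3:8,r4:Add1
c6: - | r0:Mul1,r1:2,r2:4,r3:8,r4:Add1
c7: - | r0:Mul1,r1:2,r2:4,r3:8,r4:Add1
c8: CDB Mul2=20 | r0:Mul1,r1:2,r2:4,r3:8,r4:Add1

STATUS = TAG Mul1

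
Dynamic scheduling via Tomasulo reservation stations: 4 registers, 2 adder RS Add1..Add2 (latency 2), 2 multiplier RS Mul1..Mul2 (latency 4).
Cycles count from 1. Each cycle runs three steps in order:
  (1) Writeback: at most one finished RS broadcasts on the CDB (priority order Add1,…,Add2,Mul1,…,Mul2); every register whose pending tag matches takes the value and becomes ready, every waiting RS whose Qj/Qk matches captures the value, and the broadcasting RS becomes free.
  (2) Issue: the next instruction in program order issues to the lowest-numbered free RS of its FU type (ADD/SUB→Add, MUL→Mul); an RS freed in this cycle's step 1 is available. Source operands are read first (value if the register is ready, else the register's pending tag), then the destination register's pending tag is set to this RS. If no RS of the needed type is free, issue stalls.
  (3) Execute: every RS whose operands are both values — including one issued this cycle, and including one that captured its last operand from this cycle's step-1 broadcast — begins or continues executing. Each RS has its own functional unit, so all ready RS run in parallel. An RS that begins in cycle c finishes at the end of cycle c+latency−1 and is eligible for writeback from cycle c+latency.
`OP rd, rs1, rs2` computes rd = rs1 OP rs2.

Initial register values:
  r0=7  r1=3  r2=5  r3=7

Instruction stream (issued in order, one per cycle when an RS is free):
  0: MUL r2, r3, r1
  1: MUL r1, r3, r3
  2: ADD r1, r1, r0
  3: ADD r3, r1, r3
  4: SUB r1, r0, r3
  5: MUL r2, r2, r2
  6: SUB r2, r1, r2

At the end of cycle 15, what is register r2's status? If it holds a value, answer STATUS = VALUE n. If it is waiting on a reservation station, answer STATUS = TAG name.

  c1: issue MUL r2<-Mul1  regs: r0:7,r1:3,r2:Mul1,r3:7
  c2: issue MUL r1<-Mul2  regs: r0:7,r1:Mul2,r2:Mul1,r3:7
  c3: issue ADD r1<-Add1  regs: r0:7,r1:Add1,r2:Mul1,r3:7
  c4: issue ADD r3<-Add2  regs: r0:7,r1:Add1,r2:Mul1,r3:Add2
  c5: CDB Mul1=21; stall  regs: r0:7,r1:Add1,r2:21,r3:Add2
  c6: CDB Mul2=49; stall  regs: r0:7,r1:Add1,r2:21,r3:Add2
  c7: stall  regs: r0:7,r1:Add1,r2:21,r3:Add2
  c8: CDB Add1=56; issue SUB r1<-Add1  regs: r0:7,r1:Add1,r2:21,r3:Add2
  c9: issue MUL r2<-Mul1  regs: r0:7,r1:Add1,r2:Mul1,r3:Add2
  c10: CDB Add2=63; issue SUB r2<-Add2  regs: r0:7,r1:Add1,r2:Add2,r3:63
  c11: -  regs: r0:7,r1:Add1,r2:Add2,r3:63
  c12: CDB Add1=-56  regs: r0:7,r1:-56,r2:Add2,r3:63
  c13: CDB Mul1=441  regs: r0:7,r1:-56,r2:Add2,r3:63
  c14: -  regs: r0:7,r1:-56,r2:Add2,r3:63
  c15: CDB Add2=-497  regs: r0:7,r1:-56,r2:-497,r3:63

STATUS = VALUE -497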